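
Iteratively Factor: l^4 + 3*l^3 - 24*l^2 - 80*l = (l)*(l^3 + 3*l^2 - 24*l - 80) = l*(l - 5)*(l^2 + 8*l + 16) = l*(l - 5)*(l + 4)*(l + 4)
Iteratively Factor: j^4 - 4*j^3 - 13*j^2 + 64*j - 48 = (j - 4)*(j^3 - 13*j + 12) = (j - 4)*(j + 4)*(j^2 - 4*j + 3) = (j - 4)*(j - 3)*(j + 4)*(j - 1)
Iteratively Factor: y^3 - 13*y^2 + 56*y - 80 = (y - 5)*(y^2 - 8*y + 16) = (y - 5)*(y - 4)*(y - 4)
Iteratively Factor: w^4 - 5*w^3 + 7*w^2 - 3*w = (w - 1)*(w^3 - 4*w^2 + 3*w) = w*(w - 1)*(w^2 - 4*w + 3) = w*(w - 3)*(w - 1)*(w - 1)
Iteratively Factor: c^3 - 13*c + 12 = (c + 4)*(c^2 - 4*c + 3) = (c - 1)*(c + 4)*(c - 3)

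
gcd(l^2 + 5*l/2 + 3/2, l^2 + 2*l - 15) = 1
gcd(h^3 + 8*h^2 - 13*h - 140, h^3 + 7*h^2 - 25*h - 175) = h^2 + 12*h + 35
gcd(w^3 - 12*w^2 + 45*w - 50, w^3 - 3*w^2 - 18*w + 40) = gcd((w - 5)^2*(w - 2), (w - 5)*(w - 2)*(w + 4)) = w^2 - 7*w + 10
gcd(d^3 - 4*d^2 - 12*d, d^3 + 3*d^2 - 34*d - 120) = d - 6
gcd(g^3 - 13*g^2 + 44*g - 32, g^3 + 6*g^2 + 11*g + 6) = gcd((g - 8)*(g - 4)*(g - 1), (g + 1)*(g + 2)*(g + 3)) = 1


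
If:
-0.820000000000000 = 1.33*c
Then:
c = -0.62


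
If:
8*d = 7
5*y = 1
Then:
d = 7/8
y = 1/5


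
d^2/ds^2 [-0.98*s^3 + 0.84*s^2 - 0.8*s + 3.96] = 1.68 - 5.88*s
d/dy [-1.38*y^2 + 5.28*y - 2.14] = 5.28 - 2.76*y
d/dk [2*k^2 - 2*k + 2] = 4*k - 2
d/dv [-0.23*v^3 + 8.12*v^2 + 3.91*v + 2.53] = -0.69*v^2 + 16.24*v + 3.91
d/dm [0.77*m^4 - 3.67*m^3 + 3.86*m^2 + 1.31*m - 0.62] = 3.08*m^3 - 11.01*m^2 + 7.72*m + 1.31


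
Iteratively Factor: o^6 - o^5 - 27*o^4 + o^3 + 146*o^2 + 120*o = (o + 2)*(o^5 - 3*o^4 - 21*o^3 + 43*o^2 + 60*o) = (o + 2)*(o + 4)*(o^4 - 7*o^3 + 7*o^2 + 15*o) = (o - 3)*(o + 2)*(o + 4)*(o^3 - 4*o^2 - 5*o) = o*(o - 3)*(o + 2)*(o + 4)*(o^2 - 4*o - 5) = o*(o - 5)*(o - 3)*(o + 2)*(o + 4)*(o + 1)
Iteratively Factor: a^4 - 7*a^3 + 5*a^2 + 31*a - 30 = (a - 3)*(a^3 - 4*a^2 - 7*a + 10) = (a - 3)*(a - 1)*(a^2 - 3*a - 10) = (a - 3)*(a - 1)*(a + 2)*(a - 5)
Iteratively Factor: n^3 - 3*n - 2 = (n + 1)*(n^2 - n - 2) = (n - 2)*(n + 1)*(n + 1)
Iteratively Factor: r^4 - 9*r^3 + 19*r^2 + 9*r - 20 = (r - 5)*(r^3 - 4*r^2 - r + 4) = (r - 5)*(r - 1)*(r^2 - 3*r - 4) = (r - 5)*(r - 4)*(r - 1)*(r + 1)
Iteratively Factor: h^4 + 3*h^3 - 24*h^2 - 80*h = (h + 4)*(h^3 - h^2 - 20*h) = (h - 5)*(h + 4)*(h^2 + 4*h) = h*(h - 5)*(h + 4)*(h + 4)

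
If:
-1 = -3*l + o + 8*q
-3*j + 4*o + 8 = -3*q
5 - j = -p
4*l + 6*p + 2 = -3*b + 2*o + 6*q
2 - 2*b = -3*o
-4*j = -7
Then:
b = -428/43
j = 7/4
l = 921/43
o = -314/43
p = -13/4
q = 1517/172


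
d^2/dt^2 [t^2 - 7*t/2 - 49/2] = 2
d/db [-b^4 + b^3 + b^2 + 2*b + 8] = -4*b^3 + 3*b^2 + 2*b + 2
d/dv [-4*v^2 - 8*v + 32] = -8*v - 8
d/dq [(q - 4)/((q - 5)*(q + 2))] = (-q^2 + 8*q - 22)/(q^4 - 6*q^3 - 11*q^2 + 60*q + 100)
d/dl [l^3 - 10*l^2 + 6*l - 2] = 3*l^2 - 20*l + 6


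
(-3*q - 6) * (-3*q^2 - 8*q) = 9*q^3 + 42*q^2 + 48*q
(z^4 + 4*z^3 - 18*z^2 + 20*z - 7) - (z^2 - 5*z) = z^4 + 4*z^3 - 19*z^2 + 25*z - 7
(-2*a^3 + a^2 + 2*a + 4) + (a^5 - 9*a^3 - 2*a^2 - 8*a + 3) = a^5 - 11*a^3 - a^2 - 6*a + 7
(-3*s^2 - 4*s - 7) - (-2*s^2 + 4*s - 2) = -s^2 - 8*s - 5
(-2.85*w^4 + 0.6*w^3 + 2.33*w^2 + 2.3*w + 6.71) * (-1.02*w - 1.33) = 2.907*w^5 + 3.1785*w^4 - 3.1746*w^3 - 5.4449*w^2 - 9.9032*w - 8.9243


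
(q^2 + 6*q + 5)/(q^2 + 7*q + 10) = (q + 1)/(q + 2)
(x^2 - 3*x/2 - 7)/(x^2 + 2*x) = (x - 7/2)/x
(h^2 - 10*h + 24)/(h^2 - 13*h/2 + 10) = 2*(h - 6)/(2*h - 5)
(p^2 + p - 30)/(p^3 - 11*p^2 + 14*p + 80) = (p + 6)/(p^2 - 6*p - 16)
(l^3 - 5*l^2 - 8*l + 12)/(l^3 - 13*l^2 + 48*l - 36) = (l + 2)/(l - 6)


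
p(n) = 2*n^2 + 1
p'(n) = 4*n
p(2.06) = 9.49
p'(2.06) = 8.24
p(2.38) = 12.33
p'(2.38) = 9.52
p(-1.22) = 3.98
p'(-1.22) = -4.88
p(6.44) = 83.95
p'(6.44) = 25.76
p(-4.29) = 37.81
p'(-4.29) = -17.16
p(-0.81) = 2.31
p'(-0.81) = -3.24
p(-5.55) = 62.60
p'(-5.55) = -22.20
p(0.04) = 1.00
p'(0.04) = 0.16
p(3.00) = 19.00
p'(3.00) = 12.00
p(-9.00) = 163.00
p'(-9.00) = -36.00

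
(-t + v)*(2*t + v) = -2*t^2 + t*v + v^2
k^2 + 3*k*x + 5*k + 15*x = (k + 5)*(k + 3*x)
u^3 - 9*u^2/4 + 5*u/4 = u*(u - 5/4)*(u - 1)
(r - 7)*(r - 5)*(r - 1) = r^3 - 13*r^2 + 47*r - 35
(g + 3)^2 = g^2 + 6*g + 9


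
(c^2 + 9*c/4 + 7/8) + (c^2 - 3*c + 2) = 2*c^2 - 3*c/4 + 23/8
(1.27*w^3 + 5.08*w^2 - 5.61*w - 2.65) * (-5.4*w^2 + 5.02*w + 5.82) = -6.858*w^5 - 21.0566*w^4 + 63.187*w^3 + 15.7134*w^2 - 45.9532*w - 15.423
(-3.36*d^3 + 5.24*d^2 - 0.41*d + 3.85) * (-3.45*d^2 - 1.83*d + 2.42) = 11.592*d^5 - 11.9292*d^4 - 16.3059*d^3 + 0.148599999999998*d^2 - 8.0377*d + 9.317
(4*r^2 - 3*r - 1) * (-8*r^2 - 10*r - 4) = -32*r^4 - 16*r^3 + 22*r^2 + 22*r + 4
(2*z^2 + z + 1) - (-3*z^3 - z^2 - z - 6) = 3*z^3 + 3*z^2 + 2*z + 7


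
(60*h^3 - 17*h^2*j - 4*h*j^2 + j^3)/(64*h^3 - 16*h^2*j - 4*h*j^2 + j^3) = (15*h^2 - 8*h*j + j^2)/(16*h^2 - 8*h*j + j^2)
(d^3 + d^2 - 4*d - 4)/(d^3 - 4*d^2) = (d^3 + d^2 - 4*d - 4)/(d^2*(d - 4))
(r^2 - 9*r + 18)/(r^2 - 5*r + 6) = (r - 6)/(r - 2)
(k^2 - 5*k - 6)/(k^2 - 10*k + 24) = (k + 1)/(k - 4)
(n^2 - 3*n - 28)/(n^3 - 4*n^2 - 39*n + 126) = (n + 4)/(n^2 + 3*n - 18)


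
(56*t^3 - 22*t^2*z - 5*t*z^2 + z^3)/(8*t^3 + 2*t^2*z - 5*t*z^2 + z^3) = (-28*t^2 - 3*t*z + z^2)/(-4*t^2 - 3*t*z + z^2)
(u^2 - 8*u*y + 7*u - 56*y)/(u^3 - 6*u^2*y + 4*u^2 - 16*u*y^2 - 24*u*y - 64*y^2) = (u + 7)/(u^2 + 2*u*y + 4*u + 8*y)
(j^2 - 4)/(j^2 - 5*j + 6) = (j + 2)/(j - 3)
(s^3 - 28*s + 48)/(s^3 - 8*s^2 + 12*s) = (s^2 + 2*s - 24)/(s*(s - 6))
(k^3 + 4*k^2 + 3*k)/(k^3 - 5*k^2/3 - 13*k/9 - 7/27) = 27*k*(k^2 + 4*k + 3)/(27*k^3 - 45*k^2 - 39*k - 7)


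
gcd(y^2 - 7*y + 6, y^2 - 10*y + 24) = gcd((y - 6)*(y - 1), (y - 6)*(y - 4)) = y - 6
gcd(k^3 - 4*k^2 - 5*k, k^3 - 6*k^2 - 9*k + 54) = 1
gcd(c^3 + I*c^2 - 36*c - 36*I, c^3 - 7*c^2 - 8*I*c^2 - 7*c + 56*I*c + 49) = 1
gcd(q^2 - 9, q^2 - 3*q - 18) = q + 3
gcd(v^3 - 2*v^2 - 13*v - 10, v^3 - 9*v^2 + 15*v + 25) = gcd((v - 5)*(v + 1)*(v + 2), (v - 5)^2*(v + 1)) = v^2 - 4*v - 5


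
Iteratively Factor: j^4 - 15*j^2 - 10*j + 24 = (j + 2)*(j^3 - 2*j^2 - 11*j + 12) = (j + 2)*(j + 3)*(j^2 - 5*j + 4) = (j - 1)*(j + 2)*(j + 3)*(j - 4)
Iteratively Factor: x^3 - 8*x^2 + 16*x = (x)*(x^2 - 8*x + 16) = x*(x - 4)*(x - 4)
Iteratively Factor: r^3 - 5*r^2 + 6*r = (r)*(r^2 - 5*r + 6) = r*(r - 3)*(r - 2)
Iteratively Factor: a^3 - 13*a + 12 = (a - 3)*(a^2 + 3*a - 4) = (a - 3)*(a - 1)*(a + 4)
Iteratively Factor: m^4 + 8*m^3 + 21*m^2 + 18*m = (m + 3)*(m^3 + 5*m^2 + 6*m) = m*(m + 3)*(m^2 + 5*m + 6) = m*(m + 3)^2*(m + 2)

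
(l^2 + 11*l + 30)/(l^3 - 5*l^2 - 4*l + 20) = (l^2 + 11*l + 30)/(l^3 - 5*l^2 - 4*l + 20)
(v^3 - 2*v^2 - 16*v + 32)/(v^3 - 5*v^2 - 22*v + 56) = (v - 4)/(v - 7)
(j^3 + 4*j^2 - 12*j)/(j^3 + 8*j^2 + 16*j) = (j^2 + 4*j - 12)/(j^2 + 8*j + 16)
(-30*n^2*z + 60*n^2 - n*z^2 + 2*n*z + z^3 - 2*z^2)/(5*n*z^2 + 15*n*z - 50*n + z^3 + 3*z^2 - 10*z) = (-6*n + z)/(z + 5)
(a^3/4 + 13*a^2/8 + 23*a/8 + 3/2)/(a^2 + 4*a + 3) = (2*a^2 + 11*a + 12)/(8*(a + 3))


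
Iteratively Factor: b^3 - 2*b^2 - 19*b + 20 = (b + 4)*(b^2 - 6*b + 5) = (b - 1)*(b + 4)*(b - 5)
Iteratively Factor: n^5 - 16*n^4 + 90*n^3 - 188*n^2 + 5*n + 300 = (n - 3)*(n^4 - 13*n^3 + 51*n^2 - 35*n - 100) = (n - 3)*(n + 1)*(n^3 - 14*n^2 + 65*n - 100) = (n - 5)*(n - 3)*(n + 1)*(n^2 - 9*n + 20) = (n - 5)*(n - 4)*(n - 3)*(n + 1)*(n - 5)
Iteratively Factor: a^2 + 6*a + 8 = (a + 4)*(a + 2)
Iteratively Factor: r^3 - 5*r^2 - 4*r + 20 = (r - 2)*(r^2 - 3*r - 10) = (r - 2)*(r + 2)*(r - 5)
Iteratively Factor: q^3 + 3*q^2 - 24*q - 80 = (q - 5)*(q^2 + 8*q + 16) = (q - 5)*(q + 4)*(q + 4)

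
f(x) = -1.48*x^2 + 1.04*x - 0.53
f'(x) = 1.04 - 2.96*x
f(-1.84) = -7.45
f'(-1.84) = 6.49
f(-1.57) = -5.81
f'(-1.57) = 5.69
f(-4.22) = -31.28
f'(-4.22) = 13.53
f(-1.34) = -4.58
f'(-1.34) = 5.01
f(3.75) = -17.44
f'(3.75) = -10.06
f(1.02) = -1.01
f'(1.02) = -1.98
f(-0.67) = -1.89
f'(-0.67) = 3.02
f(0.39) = -0.35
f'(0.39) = -0.11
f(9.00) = -111.05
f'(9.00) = -25.60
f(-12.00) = -226.13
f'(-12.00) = 36.56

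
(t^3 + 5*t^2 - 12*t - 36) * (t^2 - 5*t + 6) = t^5 - 31*t^3 + 54*t^2 + 108*t - 216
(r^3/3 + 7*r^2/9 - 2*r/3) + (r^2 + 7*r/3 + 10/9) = r^3/3 + 16*r^2/9 + 5*r/3 + 10/9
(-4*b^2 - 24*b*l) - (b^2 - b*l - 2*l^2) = -5*b^2 - 23*b*l + 2*l^2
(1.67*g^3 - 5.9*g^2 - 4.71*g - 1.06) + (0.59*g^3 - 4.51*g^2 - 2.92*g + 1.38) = 2.26*g^3 - 10.41*g^2 - 7.63*g + 0.32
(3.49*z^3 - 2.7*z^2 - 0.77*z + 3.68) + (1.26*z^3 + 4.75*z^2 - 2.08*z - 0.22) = 4.75*z^3 + 2.05*z^2 - 2.85*z + 3.46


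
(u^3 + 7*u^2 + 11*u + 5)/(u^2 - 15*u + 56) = (u^3 + 7*u^2 + 11*u + 5)/(u^2 - 15*u + 56)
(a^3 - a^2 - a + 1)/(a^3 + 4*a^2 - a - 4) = (a - 1)/(a + 4)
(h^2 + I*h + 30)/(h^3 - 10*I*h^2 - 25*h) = (h + 6*I)/(h*(h - 5*I))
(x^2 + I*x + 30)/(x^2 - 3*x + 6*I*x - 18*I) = (x - 5*I)/(x - 3)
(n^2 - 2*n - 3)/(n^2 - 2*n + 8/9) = 9*(n^2 - 2*n - 3)/(9*n^2 - 18*n + 8)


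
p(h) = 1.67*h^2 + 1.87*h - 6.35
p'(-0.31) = 0.83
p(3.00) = 14.29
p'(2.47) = 10.12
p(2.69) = 10.76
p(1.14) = -2.05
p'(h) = 3.34*h + 1.87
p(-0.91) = -6.67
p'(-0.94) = -1.27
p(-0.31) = -6.77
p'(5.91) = 21.61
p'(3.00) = 11.89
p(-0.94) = -6.63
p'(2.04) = 8.68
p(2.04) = 4.41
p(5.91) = 63.03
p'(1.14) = 5.68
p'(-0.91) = -1.17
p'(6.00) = 21.91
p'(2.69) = 10.85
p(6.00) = 64.99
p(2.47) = 8.46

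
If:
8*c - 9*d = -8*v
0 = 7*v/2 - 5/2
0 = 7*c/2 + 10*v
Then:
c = -100/49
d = -520/441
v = 5/7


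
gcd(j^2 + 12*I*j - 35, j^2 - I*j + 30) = j + 5*I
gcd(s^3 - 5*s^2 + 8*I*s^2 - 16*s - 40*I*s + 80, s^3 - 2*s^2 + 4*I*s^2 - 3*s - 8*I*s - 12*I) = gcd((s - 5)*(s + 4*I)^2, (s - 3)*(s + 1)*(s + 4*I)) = s + 4*I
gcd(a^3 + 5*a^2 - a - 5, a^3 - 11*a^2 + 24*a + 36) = a + 1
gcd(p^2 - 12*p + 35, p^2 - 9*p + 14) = p - 7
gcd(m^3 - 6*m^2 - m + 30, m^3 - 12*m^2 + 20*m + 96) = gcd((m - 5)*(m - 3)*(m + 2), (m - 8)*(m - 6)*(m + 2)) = m + 2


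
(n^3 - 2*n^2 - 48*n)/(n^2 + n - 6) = n*(n^2 - 2*n - 48)/(n^2 + n - 6)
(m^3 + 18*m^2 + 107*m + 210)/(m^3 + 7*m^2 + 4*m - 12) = (m^2 + 12*m + 35)/(m^2 + m - 2)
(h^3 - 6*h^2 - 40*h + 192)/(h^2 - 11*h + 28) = (h^2 - 2*h - 48)/(h - 7)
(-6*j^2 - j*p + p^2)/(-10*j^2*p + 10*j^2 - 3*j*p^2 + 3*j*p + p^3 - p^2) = (-3*j + p)/(-5*j*p + 5*j + p^2 - p)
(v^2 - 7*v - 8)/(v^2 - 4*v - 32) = (v + 1)/(v + 4)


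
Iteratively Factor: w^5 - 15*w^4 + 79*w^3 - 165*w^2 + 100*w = (w - 4)*(w^4 - 11*w^3 + 35*w^2 - 25*w) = (w - 5)*(w - 4)*(w^3 - 6*w^2 + 5*w) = w*(w - 5)*(w - 4)*(w^2 - 6*w + 5) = w*(w - 5)*(w - 4)*(w - 1)*(w - 5)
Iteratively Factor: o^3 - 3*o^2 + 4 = (o - 2)*(o^2 - o - 2) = (o - 2)^2*(o + 1)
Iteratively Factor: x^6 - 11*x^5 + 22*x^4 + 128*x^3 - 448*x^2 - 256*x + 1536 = (x + 3)*(x^5 - 14*x^4 + 64*x^3 - 64*x^2 - 256*x + 512) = (x - 4)*(x + 3)*(x^4 - 10*x^3 + 24*x^2 + 32*x - 128) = (x - 4)^2*(x + 3)*(x^3 - 6*x^2 + 32) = (x - 4)^3*(x + 3)*(x^2 - 2*x - 8) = (x - 4)^3*(x + 2)*(x + 3)*(x - 4)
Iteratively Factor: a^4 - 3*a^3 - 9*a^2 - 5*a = (a)*(a^3 - 3*a^2 - 9*a - 5) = a*(a + 1)*(a^2 - 4*a - 5) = a*(a - 5)*(a + 1)*(a + 1)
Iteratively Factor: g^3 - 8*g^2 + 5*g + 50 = (g - 5)*(g^2 - 3*g - 10) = (g - 5)^2*(g + 2)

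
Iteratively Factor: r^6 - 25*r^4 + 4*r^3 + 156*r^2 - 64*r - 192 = (r - 4)*(r^5 + 4*r^4 - 9*r^3 - 32*r^2 + 28*r + 48) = (r - 4)*(r + 1)*(r^4 + 3*r^3 - 12*r^2 - 20*r + 48) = (r - 4)*(r - 2)*(r + 1)*(r^3 + 5*r^2 - 2*r - 24) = (r - 4)*(r - 2)^2*(r + 1)*(r^2 + 7*r + 12) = (r - 4)*(r - 2)^2*(r + 1)*(r + 4)*(r + 3)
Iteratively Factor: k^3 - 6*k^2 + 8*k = (k - 2)*(k^2 - 4*k) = (k - 4)*(k - 2)*(k)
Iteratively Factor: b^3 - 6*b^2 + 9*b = (b - 3)*(b^2 - 3*b) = b*(b - 3)*(b - 3)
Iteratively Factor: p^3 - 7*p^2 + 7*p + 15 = (p + 1)*(p^2 - 8*p + 15) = (p - 5)*(p + 1)*(p - 3)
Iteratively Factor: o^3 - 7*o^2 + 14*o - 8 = (o - 4)*(o^2 - 3*o + 2) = (o - 4)*(o - 2)*(o - 1)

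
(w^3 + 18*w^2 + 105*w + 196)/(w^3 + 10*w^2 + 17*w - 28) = (w + 7)/(w - 1)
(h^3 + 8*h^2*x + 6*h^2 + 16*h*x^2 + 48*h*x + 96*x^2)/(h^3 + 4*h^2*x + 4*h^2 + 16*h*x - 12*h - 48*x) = (h + 4*x)/(h - 2)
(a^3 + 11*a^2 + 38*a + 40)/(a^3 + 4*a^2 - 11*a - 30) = (a + 4)/(a - 3)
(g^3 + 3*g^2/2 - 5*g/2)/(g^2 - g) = g + 5/2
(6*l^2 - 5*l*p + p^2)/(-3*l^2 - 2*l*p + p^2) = (-2*l + p)/(l + p)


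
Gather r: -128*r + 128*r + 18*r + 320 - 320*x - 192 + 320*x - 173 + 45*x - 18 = 18*r + 45*x - 63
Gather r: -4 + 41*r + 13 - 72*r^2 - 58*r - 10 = -72*r^2 - 17*r - 1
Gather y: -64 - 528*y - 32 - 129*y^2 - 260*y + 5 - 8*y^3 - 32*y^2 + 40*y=-8*y^3 - 161*y^2 - 748*y - 91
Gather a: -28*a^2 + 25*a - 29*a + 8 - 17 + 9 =-28*a^2 - 4*a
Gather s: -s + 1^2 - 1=-s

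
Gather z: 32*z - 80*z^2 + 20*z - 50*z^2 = -130*z^2 + 52*z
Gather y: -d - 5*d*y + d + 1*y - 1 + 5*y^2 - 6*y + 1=5*y^2 + y*(-5*d - 5)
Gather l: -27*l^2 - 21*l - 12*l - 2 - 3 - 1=-27*l^2 - 33*l - 6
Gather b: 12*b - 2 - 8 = 12*b - 10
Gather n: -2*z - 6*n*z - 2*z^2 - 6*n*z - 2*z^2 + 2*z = -12*n*z - 4*z^2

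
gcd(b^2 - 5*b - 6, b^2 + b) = b + 1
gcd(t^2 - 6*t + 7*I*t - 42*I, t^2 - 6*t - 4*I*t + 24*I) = t - 6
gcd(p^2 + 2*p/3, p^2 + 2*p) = p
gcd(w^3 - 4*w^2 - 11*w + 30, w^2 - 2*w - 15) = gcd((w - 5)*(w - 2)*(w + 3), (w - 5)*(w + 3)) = w^2 - 2*w - 15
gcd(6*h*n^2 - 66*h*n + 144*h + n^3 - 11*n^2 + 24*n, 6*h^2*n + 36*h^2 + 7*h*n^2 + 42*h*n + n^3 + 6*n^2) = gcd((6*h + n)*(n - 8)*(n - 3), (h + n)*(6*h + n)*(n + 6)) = 6*h + n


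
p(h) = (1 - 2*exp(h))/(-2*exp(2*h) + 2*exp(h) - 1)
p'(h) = (1 - 2*exp(h))*(4*exp(2*h) - 2*exp(h))/(-2*exp(2*h) + 2*exp(h) - 1)^2 - 2*exp(h)/(-2*exp(2*h) + 2*exp(h) - 1) = 4*(1 - exp(h))*exp(2*h)/(4*exp(4*h) - 8*exp(3*h) + 8*exp(2*h) - 4*exp(h) + 1)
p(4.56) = 0.01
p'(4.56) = -0.01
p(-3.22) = -1.00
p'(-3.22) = 0.01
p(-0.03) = 1.00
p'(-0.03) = 0.13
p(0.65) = 0.63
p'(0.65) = -0.66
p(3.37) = 0.03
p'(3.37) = -0.04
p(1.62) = 0.22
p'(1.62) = -0.24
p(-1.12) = -0.62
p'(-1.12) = 0.91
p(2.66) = 0.07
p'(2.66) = -0.07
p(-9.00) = -1.00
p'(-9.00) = 0.00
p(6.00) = 0.00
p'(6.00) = 0.00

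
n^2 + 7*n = n*(n + 7)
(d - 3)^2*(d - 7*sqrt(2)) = d^3 - 7*sqrt(2)*d^2 - 6*d^2 + 9*d + 42*sqrt(2)*d - 63*sqrt(2)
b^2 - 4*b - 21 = (b - 7)*(b + 3)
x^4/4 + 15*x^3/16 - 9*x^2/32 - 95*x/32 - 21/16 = (x/2 + 1/4)*(x/2 + 1)*(x - 7/4)*(x + 3)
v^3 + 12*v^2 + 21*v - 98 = (v - 2)*(v + 7)^2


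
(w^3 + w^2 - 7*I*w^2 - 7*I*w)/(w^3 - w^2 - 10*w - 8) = w*(w - 7*I)/(w^2 - 2*w - 8)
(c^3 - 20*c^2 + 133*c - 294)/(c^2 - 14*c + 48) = (c^2 - 14*c + 49)/(c - 8)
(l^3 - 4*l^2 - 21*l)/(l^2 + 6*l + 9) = l*(l - 7)/(l + 3)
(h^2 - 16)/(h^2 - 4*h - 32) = (h - 4)/(h - 8)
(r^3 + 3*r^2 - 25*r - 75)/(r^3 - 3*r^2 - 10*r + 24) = (r^2 - 25)/(r^2 - 6*r + 8)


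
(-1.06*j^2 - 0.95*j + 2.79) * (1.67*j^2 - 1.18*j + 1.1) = -1.7702*j^4 - 0.3357*j^3 + 4.6143*j^2 - 4.3372*j + 3.069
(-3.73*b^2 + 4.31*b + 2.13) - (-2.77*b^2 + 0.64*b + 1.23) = -0.96*b^2 + 3.67*b + 0.9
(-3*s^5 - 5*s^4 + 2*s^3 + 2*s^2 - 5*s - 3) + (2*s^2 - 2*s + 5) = -3*s^5 - 5*s^4 + 2*s^3 + 4*s^2 - 7*s + 2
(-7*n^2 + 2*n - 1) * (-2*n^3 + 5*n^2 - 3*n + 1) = 14*n^5 - 39*n^4 + 33*n^3 - 18*n^2 + 5*n - 1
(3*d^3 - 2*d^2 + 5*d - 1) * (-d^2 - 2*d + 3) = -3*d^5 - 4*d^4 + 8*d^3 - 15*d^2 + 17*d - 3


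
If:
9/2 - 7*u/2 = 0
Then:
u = 9/7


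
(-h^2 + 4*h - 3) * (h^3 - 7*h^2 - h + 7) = -h^5 + 11*h^4 - 30*h^3 + 10*h^2 + 31*h - 21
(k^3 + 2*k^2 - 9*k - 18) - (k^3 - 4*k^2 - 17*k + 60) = 6*k^2 + 8*k - 78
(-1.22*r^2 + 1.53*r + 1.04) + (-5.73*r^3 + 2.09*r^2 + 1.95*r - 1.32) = -5.73*r^3 + 0.87*r^2 + 3.48*r - 0.28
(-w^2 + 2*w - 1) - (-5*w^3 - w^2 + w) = 5*w^3 + w - 1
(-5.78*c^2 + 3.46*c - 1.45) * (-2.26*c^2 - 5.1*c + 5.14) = 13.0628*c^4 + 21.6584*c^3 - 44.0782*c^2 + 25.1794*c - 7.453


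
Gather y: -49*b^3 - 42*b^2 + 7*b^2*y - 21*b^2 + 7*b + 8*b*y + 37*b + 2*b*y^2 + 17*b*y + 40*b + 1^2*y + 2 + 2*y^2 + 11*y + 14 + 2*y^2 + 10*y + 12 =-49*b^3 - 63*b^2 + 84*b + y^2*(2*b + 4) + y*(7*b^2 + 25*b + 22) + 28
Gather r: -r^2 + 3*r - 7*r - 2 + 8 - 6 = -r^2 - 4*r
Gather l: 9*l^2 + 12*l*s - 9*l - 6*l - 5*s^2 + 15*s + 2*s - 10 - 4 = 9*l^2 + l*(12*s - 15) - 5*s^2 + 17*s - 14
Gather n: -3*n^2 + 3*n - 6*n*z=-3*n^2 + n*(3 - 6*z)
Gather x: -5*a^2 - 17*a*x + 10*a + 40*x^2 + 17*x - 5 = -5*a^2 + 10*a + 40*x^2 + x*(17 - 17*a) - 5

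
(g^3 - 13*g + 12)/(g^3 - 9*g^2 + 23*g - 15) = (g + 4)/(g - 5)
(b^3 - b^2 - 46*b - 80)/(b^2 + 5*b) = b - 6 - 16/b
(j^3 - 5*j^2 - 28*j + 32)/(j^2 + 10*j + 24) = (j^2 - 9*j + 8)/(j + 6)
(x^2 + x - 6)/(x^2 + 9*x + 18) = (x - 2)/(x + 6)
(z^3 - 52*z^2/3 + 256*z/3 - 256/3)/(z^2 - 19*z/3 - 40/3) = (3*z^2 - 28*z + 32)/(3*z + 5)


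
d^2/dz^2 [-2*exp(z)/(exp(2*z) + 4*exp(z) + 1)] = 2*(-8*(exp(z) + 2)^2*exp(2*z) + 4*(2*exp(z) + 3)*(exp(2*z) + 4*exp(z) + 1)*exp(z) - (exp(2*z) + 4*exp(z) + 1)^2)*exp(z)/(exp(2*z) + 4*exp(z) + 1)^3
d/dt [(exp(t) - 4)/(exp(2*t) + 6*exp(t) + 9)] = (11 - exp(t))*exp(t)/(exp(3*t) + 9*exp(2*t) + 27*exp(t) + 27)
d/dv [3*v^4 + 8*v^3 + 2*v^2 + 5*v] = 12*v^3 + 24*v^2 + 4*v + 5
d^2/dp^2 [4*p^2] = 8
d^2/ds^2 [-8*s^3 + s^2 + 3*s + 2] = 2 - 48*s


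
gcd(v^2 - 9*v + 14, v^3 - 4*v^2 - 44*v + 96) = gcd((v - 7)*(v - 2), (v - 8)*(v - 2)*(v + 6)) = v - 2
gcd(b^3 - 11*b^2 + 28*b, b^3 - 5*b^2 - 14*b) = b^2 - 7*b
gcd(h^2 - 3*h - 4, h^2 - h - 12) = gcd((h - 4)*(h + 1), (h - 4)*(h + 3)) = h - 4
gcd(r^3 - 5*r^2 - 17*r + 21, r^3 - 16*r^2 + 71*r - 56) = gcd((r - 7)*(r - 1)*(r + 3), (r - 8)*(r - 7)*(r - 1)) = r^2 - 8*r + 7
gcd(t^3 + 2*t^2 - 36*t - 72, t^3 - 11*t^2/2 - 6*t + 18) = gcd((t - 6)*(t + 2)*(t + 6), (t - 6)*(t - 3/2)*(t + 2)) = t^2 - 4*t - 12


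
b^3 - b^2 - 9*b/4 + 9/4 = (b - 3/2)*(b - 1)*(b + 3/2)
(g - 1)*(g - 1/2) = g^2 - 3*g/2 + 1/2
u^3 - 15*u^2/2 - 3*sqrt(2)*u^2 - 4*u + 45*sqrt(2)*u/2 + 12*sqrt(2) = (u - 8)*(u + 1/2)*(u - 3*sqrt(2))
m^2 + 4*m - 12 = (m - 2)*(m + 6)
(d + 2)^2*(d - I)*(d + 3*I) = d^4 + 4*d^3 + 2*I*d^3 + 7*d^2 + 8*I*d^2 + 12*d + 8*I*d + 12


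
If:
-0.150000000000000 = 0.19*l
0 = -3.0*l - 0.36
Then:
No Solution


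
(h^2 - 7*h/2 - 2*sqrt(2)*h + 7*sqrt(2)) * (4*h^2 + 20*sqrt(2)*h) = 4*h^4 - 14*h^3 + 12*sqrt(2)*h^3 - 80*h^2 - 42*sqrt(2)*h^2 + 280*h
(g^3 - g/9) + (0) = g^3 - g/9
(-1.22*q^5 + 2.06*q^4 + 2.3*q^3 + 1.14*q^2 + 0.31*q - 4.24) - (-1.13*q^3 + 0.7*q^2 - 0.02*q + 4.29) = -1.22*q^5 + 2.06*q^4 + 3.43*q^3 + 0.44*q^2 + 0.33*q - 8.53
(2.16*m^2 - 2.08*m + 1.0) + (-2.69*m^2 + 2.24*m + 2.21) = -0.53*m^2 + 0.16*m + 3.21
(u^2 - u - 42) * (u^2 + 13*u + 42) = u^4 + 12*u^3 - 13*u^2 - 588*u - 1764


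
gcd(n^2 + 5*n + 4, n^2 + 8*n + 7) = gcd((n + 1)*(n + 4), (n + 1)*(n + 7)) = n + 1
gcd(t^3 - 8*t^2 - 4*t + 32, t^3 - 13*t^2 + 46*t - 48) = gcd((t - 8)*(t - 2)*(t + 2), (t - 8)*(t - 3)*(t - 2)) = t^2 - 10*t + 16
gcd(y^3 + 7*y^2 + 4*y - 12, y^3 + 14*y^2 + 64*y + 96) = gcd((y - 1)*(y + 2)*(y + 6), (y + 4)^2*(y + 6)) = y + 6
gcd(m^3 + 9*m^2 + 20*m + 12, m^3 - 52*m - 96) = m^2 + 8*m + 12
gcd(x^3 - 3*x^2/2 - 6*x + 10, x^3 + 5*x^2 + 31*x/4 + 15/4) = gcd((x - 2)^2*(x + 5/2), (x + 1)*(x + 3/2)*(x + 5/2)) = x + 5/2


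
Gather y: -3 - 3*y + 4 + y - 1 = -2*y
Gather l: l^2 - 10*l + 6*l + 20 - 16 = l^2 - 4*l + 4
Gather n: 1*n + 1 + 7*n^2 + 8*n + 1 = 7*n^2 + 9*n + 2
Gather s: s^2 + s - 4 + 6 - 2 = s^2 + s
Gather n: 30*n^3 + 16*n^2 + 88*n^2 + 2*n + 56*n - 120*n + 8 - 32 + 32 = 30*n^3 + 104*n^2 - 62*n + 8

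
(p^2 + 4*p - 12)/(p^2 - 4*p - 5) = (-p^2 - 4*p + 12)/(-p^2 + 4*p + 5)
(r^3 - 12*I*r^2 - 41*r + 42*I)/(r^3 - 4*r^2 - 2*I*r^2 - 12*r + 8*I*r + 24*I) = (r^2 - 10*I*r - 21)/(r^2 - 4*r - 12)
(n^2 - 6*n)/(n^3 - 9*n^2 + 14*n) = (n - 6)/(n^2 - 9*n + 14)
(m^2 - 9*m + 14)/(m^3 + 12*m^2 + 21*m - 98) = (m - 7)/(m^2 + 14*m + 49)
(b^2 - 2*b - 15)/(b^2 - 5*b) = (b + 3)/b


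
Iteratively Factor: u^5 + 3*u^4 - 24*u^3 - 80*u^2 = (u)*(u^4 + 3*u^3 - 24*u^2 - 80*u) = u*(u - 5)*(u^3 + 8*u^2 + 16*u) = u*(u - 5)*(u + 4)*(u^2 + 4*u) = u^2*(u - 5)*(u + 4)*(u + 4)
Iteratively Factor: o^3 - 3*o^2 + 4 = (o + 1)*(o^2 - 4*o + 4) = (o - 2)*(o + 1)*(o - 2)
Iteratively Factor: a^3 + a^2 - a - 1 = (a + 1)*(a^2 - 1) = (a + 1)^2*(a - 1)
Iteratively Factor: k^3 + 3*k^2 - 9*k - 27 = (k - 3)*(k^2 + 6*k + 9) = (k - 3)*(k + 3)*(k + 3)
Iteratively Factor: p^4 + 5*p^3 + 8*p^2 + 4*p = (p + 2)*(p^3 + 3*p^2 + 2*p) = (p + 1)*(p + 2)*(p^2 + 2*p) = p*(p + 1)*(p + 2)*(p + 2)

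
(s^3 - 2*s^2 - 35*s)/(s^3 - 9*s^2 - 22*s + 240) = s*(s - 7)/(s^2 - 14*s + 48)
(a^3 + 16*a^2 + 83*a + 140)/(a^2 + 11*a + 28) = a + 5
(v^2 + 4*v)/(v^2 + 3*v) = (v + 4)/(v + 3)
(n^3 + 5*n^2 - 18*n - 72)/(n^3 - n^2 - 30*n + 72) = (n + 3)/(n - 3)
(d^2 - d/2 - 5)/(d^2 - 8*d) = (d^2 - d/2 - 5)/(d*(d - 8))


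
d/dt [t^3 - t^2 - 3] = t*(3*t - 2)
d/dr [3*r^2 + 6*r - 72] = 6*r + 6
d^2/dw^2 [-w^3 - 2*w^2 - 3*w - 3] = -6*w - 4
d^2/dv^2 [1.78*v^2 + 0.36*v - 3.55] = 3.56000000000000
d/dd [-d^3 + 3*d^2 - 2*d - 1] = -3*d^2 + 6*d - 2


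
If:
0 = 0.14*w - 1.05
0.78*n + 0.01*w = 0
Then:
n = -0.10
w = 7.50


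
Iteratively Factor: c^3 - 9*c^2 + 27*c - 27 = (c - 3)*(c^2 - 6*c + 9) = (c - 3)^2*(c - 3)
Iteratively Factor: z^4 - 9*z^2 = (z)*(z^3 - 9*z) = z*(z - 3)*(z^2 + 3*z) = z^2*(z - 3)*(z + 3)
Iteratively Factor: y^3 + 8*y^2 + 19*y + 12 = (y + 4)*(y^2 + 4*y + 3) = (y + 1)*(y + 4)*(y + 3)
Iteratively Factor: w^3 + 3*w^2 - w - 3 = (w + 1)*(w^2 + 2*w - 3) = (w + 1)*(w + 3)*(w - 1)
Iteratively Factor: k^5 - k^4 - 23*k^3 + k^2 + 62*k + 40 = (k + 1)*(k^4 - 2*k^3 - 21*k^2 + 22*k + 40) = (k + 1)*(k + 4)*(k^3 - 6*k^2 + 3*k + 10) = (k - 5)*(k + 1)*(k + 4)*(k^2 - k - 2) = (k - 5)*(k - 2)*(k + 1)*(k + 4)*(k + 1)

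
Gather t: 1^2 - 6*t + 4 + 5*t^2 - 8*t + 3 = 5*t^2 - 14*t + 8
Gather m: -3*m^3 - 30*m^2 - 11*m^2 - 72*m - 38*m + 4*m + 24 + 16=-3*m^3 - 41*m^2 - 106*m + 40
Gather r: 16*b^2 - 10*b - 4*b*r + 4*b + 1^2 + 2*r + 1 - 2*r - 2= 16*b^2 - 4*b*r - 6*b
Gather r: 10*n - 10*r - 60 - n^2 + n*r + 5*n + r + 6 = -n^2 + 15*n + r*(n - 9) - 54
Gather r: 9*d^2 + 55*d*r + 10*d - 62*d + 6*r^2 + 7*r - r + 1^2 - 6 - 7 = 9*d^2 - 52*d + 6*r^2 + r*(55*d + 6) - 12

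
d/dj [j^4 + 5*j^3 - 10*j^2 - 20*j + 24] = 4*j^3 + 15*j^2 - 20*j - 20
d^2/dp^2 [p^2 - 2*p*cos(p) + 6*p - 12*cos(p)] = 2*p*cos(p) + 4*sin(p) + 12*cos(p) + 2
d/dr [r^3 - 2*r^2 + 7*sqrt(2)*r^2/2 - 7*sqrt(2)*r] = 3*r^2 - 4*r + 7*sqrt(2)*r - 7*sqrt(2)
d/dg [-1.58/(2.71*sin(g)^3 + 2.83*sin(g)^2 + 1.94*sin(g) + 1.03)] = (12.8454*sin(g)^2 + 8.9428*sin(g) + 3.0652)*cos(g)/(2.71*sin(g)^3 + 2.83*sin(g)^2 + 1.94*sin(g) + 1.03)^2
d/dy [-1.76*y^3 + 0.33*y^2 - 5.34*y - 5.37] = -5.28*y^2 + 0.66*y - 5.34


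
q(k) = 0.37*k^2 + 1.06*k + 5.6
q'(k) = 0.74*k + 1.06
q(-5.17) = 10.01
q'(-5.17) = -2.77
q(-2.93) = 5.67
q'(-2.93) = -1.11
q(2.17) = 9.64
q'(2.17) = 2.67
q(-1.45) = 4.84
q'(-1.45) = -0.01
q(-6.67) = 14.99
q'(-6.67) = -3.88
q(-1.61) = 4.85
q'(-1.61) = -0.13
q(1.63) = 8.31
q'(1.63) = 2.27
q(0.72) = 6.56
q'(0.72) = 1.59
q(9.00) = 45.11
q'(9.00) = 7.72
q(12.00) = 71.60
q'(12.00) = 9.94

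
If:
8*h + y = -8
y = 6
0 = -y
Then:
No Solution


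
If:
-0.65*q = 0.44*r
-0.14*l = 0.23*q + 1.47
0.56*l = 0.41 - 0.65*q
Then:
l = 27.77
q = -23.30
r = 34.41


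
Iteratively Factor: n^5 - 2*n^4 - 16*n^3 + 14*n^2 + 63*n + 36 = (n - 4)*(n^4 + 2*n^3 - 8*n^2 - 18*n - 9) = (n - 4)*(n + 3)*(n^3 - n^2 - 5*n - 3) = (n - 4)*(n + 1)*(n + 3)*(n^2 - 2*n - 3) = (n - 4)*(n - 3)*(n + 1)*(n + 3)*(n + 1)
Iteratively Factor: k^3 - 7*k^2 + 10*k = (k)*(k^2 - 7*k + 10) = k*(k - 5)*(k - 2)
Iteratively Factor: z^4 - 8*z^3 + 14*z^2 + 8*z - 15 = (z - 3)*(z^3 - 5*z^2 - z + 5) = (z - 5)*(z - 3)*(z^2 - 1) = (z - 5)*(z - 3)*(z - 1)*(z + 1)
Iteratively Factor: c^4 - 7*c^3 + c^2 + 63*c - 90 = (c - 5)*(c^3 - 2*c^2 - 9*c + 18) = (c - 5)*(c - 2)*(c^2 - 9) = (c - 5)*(c - 3)*(c - 2)*(c + 3)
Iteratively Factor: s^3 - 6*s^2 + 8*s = (s - 4)*(s^2 - 2*s) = s*(s - 4)*(s - 2)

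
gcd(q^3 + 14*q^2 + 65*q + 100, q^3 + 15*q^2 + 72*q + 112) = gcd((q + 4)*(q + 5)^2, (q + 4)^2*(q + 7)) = q + 4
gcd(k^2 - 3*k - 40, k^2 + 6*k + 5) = k + 5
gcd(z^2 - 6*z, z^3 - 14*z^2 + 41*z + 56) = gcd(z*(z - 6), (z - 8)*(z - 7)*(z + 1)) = 1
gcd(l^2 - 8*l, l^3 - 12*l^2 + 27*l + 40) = l - 8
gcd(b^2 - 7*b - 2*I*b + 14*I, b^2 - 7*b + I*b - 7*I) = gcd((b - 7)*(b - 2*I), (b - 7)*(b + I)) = b - 7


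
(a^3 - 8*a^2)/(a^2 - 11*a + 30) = a^2*(a - 8)/(a^2 - 11*a + 30)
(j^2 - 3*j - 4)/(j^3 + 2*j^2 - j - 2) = (j - 4)/(j^2 + j - 2)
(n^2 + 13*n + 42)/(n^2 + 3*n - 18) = (n + 7)/(n - 3)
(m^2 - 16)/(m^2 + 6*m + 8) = (m - 4)/(m + 2)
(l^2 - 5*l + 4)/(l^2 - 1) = (l - 4)/(l + 1)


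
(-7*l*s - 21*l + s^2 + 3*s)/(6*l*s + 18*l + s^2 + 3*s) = (-7*l + s)/(6*l + s)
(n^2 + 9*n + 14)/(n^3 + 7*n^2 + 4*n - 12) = (n + 7)/(n^2 + 5*n - 6)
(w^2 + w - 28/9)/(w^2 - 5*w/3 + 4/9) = (3*w + 7)/(3*w - 1)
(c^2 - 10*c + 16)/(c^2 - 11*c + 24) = (c - 2)/(c - 3)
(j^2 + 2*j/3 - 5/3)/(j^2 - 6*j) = (3*j^2 + 2*j - 5)/(3*j*(j - 6))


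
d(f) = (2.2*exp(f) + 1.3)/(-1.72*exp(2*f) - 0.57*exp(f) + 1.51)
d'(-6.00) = 0.00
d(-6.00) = 0.87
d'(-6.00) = 0.00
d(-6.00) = 0.87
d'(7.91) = 0.00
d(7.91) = -0.00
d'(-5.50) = 0.01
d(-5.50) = 0.87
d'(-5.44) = 0.01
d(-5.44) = 0.87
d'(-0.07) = 40.23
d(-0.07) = -6.49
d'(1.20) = 0.54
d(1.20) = -0.44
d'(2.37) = 0.13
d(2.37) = -0.12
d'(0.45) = 2.45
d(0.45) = -1.31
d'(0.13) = 8.53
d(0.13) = -2.78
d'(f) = (2.2*exp(f) + 1.3)*(3.44*exp(2*f) + 0.57*exp(f))/(-1.72*exp(2*f) - 0.57*exp(f) + 1.51)^2 + 2.2*exp(f)/(-1.72*exp(2*f) - 0.57*exp(f) + 1.51) = (3.784*exp(2*f) + 4.472*exp(f) + 4.063)*exp(f)/(2.9584*exp(4*f) + 1.9608*exp(3*f) - 4.8695*exp(2*f) - 1.7214*exp(f) + 2.2801)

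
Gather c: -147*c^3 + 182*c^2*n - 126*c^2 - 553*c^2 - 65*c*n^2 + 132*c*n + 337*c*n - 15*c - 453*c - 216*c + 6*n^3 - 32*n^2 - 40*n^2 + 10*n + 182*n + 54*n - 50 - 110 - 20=-147*c^3 + c^2*(182*n - 679) + c*(-65*n^2 + 469*n - 684) + 6*n^3 - 72*n^2 + 246*n - 180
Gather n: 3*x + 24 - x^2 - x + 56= -x^2 + 2*x + 80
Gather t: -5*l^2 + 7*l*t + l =-5*l^2 + 7*l*t + l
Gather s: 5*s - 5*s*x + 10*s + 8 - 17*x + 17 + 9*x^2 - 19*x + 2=s*(15 - 5*x) + 9*x^2 - 36*x + 27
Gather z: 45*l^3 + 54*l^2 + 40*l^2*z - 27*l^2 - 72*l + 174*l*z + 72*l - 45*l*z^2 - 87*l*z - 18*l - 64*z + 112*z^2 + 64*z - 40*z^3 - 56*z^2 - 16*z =45*l^3 + 27*l^2 - 18*l - 40*z^3 + z^2*(56 - 45*l) + z*(40*l^2 + 87*l - 16)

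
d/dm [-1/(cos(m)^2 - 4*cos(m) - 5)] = 2*(2 - cos(m))*sin(m)/(sin(m)^2 + 4*cos(m) + 4)^2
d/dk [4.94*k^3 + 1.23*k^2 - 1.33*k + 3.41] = 14.82*k^2 + 2.46*k - 1.33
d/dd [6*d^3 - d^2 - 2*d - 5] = 18*d^2 - 2*d - 2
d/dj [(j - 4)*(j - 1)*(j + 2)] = 3*j^2 - 6*j - 6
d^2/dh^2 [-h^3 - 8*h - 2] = -6*h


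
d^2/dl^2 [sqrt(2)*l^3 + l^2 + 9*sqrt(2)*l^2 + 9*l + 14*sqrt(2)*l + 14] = 6*sqrt(2)*l + 2 + 18*sqrt(2)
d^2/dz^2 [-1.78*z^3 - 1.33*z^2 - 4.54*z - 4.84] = -10.68*z - 2.66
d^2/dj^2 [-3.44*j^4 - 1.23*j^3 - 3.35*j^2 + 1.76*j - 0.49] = -41.28*j^2 - 7.38*j - 6.7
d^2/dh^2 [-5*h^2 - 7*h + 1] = -10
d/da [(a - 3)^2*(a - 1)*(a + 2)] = 4*a^3 - 15*a^2 + 2*a + 21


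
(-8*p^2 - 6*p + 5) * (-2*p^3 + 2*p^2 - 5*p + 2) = 16*p^5 - 4*p^4 + 18*p^3 + 24*p^2 - 37*p + 10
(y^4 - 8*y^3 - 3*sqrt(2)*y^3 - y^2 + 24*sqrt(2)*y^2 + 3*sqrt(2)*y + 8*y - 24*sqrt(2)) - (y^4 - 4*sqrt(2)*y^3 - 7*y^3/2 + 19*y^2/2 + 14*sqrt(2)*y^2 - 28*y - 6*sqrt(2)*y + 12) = -9*y^3/2 + sqrt(2)*y^3 - 21*y^2/2 + 10*sqrt(2)*y^2 + 9*sqrt(2)*y + 36*y - 24*sqrt(2) - 12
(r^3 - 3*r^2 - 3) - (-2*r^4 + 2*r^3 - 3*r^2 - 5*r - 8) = 2*r^4 - r^3 + 5*r + 5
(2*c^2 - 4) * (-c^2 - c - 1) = -2*c^4 - 2*c^3 + 2*c^2 + 4*c + 4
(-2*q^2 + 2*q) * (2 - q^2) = 2*q^4 - 2*q^3 - 4*q^2 + 4*q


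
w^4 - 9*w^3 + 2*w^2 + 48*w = w*(w - 8)*(w - 3)*(w + 2)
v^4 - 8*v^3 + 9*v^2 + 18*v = v*(v - 6)*(v - 3)*(v + 1)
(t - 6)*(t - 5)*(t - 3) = t^3 - 14*t^2 + 63*t - 90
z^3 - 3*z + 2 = (z - 1)^2*(z + 2)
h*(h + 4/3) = h^2 + 4*h/3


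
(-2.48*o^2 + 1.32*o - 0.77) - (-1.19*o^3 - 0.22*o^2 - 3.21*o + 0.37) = 1.19*o^3 - 2.26*o^2 + 4.53*o - 1.14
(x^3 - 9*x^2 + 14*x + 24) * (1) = x^3 - 9*x^2 + 14*x + 24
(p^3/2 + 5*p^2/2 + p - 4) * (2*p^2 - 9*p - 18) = p^5 + p^4/2 - 59*p^3/2 - 62*p^2 + 18*p + 72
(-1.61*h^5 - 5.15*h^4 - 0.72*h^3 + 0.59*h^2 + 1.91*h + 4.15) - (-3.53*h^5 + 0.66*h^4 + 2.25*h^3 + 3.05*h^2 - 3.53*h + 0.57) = 1.92*h^5 - 5.81*h^4 - 2.97*h^3 - 2.46*h^2 + 5.44*h + 3.58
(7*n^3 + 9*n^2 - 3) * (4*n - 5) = 28*n^4 + n^3 - 45*n^2 - 12*n + 15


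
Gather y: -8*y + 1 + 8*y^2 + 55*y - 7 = 8*y^2 + 47*y - 6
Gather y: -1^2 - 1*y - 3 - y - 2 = -2*y - 6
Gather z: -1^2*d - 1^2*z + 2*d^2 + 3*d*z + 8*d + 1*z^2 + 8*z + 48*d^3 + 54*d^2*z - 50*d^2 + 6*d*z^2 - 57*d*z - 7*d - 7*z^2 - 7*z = 48*d^3 - 48*d^2 + z^2*(6*d - 6) + z*(54*d^2 - 54*d)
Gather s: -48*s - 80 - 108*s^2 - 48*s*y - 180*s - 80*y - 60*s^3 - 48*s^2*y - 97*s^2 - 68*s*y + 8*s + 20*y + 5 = -60*s^3 + s^2*(-48*y - 205) + s*(-116*y - 220) - 60*y - 75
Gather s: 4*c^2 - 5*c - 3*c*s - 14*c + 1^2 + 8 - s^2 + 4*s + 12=4*c^2 - 19*c - s^2 + s*(4 - 3*c) + 21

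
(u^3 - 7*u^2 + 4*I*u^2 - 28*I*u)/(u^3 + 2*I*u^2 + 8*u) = (u - 7)/(u - 2*I)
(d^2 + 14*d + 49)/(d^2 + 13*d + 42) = (d + 7)/(d + 6)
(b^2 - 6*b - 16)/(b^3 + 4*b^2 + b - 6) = (b - 8)/(b^2 + 2*b - 3)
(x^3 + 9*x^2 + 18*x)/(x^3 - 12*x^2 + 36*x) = (x^2 + 9*x + 18)/(x^2 - 12*x + 36)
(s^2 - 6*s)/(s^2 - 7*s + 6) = s/(s - 1)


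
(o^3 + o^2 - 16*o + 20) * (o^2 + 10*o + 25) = o^5 + 11*o^4 + 19*o^3 - 115*o^2 - 200*o + 500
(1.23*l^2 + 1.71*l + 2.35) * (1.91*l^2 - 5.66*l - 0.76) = 2.3493*l^4 - 3.6957*l^3 - 6.1249*l^2 - 14.6006*l - 1.786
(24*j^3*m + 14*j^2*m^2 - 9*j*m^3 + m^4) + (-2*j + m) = 24*j^3*m + 14*j^2*m^2 - 9*j*m^3 - 2*j + m^4 + m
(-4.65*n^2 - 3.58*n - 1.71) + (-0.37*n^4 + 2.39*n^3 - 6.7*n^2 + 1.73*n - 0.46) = -0.37*n^4 + 2.39*n^3 - 11.35*n^2 - 1.85*n - 2.17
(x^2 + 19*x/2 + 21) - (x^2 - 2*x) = 23*x/2 + 21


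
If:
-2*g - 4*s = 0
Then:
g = -2*s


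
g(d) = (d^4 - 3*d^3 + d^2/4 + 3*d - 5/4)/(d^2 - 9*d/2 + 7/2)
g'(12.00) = 25.31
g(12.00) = 167.09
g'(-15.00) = -28.54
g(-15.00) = 205.27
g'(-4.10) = -6.93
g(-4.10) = 12.38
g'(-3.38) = -5.55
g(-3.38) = 7.89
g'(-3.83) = -6.41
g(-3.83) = 10.58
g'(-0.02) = 0.37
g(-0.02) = -0.36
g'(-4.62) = -7.94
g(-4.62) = 16.25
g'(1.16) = 1.35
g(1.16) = 0.82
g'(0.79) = 1.24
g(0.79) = 0.33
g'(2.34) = -3.85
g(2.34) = 0.85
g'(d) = (9/2 - 2*d)*(d^4 - 3*d^3 + d^2/4 + 3*d - 5/4)/(d^2 - 9*d/2 + 7/2)^2 + (4*d^3 - 9*d^2 + d/2 + 3)/(d^2 - 9*d/2 + 7/2)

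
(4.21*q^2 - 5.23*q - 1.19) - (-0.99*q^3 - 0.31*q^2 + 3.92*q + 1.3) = 0.99*q^3 + 4.52*q^2 - 9.15*q - 2.49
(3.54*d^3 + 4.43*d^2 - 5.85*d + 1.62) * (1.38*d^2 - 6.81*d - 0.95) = 4.8852*d^5 - 17.994*d^4 - 41.6043*d^3 + 37.8656*d^2 - 5.4747*d - 1.539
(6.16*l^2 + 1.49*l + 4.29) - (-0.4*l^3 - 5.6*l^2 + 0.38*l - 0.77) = 0.4*l^3 + 11.76*l^2 + 1.11*l + 5.06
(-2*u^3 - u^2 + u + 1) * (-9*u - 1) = 18*u^4 + 11*u^3 - 8*u^2 - 10*u - 1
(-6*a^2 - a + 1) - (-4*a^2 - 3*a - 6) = -2*a^2 + 2*a + 7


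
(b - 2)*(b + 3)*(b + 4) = b^3 + 5*b^2 - 2*b - 24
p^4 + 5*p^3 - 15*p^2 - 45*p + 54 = (p - 3)*(p - 1)*(p + 3)*(p + 6)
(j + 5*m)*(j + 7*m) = j^2 + 12*j*m + 35*m^2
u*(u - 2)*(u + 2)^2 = u^4 + 2*u^3 - 4*u^2 - 8*u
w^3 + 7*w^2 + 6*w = w*(w + 1)*(w + 6)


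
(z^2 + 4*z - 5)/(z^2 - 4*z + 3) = (z + 5)/(z - 3)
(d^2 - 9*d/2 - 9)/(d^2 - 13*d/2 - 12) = (d - 6)/(d - 8)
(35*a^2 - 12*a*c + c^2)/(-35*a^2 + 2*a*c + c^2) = (-7*a + c)/(7*a + c)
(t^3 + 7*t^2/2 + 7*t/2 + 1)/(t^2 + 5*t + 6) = (2*t^2 + 3*t + 1)/(2*(t + 3))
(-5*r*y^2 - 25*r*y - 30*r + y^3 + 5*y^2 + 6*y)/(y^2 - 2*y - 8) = (-5*r*y - 15*r + y^2 + 3*y)/(y - 4)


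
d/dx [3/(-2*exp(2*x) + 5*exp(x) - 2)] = (12*exp(x) - 15)*exp(x)/(2*exp(2*x) - 5*exp(x) + 2)^2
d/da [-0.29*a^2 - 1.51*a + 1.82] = -0.58*a - 1.51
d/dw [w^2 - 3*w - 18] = 2*w - 3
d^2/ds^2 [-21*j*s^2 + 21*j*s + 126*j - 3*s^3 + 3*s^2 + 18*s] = -42*j - 18*s + 6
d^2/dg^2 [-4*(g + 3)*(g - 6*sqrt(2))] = -8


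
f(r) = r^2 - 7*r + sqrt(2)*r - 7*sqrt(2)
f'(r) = 2*r - 7 + sqrt(2)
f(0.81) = -13.77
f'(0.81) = -3.97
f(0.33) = -11.63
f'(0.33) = -4.93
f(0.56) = -12.71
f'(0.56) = -4.47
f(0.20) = -10.98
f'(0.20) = -5.19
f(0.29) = -11.44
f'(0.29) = -5.01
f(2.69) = -17.69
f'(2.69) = -0.21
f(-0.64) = -5.91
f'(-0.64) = -6.87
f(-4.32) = 32.89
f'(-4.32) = -14.23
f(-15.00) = 298.89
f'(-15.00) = -35.59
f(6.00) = -7.41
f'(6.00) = 6.41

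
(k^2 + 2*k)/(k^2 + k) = (k + 2)/(k + 1)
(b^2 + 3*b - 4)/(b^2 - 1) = (b + 4)/(b + 1)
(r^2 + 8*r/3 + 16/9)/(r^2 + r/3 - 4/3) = (r + 4/3)/(r - 1)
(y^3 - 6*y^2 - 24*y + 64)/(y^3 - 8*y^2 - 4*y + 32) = (y + 4)/(y + 2)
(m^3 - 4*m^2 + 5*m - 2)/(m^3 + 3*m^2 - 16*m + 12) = (m - 1)/(m + 6)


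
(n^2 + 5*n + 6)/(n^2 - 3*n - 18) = (n + 2)/(n - 6)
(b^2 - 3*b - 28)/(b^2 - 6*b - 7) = (b + 4)/(b + 1)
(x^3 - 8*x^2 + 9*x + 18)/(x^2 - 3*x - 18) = (x^2 - 2*x - 3)/(x + 3)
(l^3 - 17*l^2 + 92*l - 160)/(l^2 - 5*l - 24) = (l^2 - 9*l + 20)/(l + 3)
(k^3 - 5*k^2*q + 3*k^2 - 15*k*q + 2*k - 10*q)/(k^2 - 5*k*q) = k + 3 + 2/k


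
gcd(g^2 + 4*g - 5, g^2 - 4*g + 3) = g - 1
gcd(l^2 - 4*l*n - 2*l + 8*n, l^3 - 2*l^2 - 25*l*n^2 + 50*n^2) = l - 2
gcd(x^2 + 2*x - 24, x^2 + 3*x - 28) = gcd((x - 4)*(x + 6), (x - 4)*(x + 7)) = x - 4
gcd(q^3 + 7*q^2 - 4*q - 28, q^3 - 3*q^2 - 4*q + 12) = q^2 - 4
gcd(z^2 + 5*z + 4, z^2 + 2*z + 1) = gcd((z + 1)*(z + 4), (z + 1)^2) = z + 1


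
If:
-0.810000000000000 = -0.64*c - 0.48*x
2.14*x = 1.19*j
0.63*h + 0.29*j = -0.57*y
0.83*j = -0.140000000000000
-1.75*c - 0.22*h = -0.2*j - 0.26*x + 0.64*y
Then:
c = 1.34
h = 5.03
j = -0.17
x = -0.09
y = -5.47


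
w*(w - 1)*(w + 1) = w^3 - w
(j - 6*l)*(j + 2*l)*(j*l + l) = j^3*l - 4*j^2*l^2 + j^2*l - 12*j*l^3 - 4*j*l^2 - 12*l^3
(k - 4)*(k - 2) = k^2 - 6*k + 8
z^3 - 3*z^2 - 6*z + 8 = (z - 4)*(z - 1)*(z + 2)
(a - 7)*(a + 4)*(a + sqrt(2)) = a^3 - 3*a^2 + sqrt(2)*a^2 - 28*a - 3*sqrt(2)*a - 28*sqrt(2)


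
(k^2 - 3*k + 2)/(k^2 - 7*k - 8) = (-k^2 + 3*k - 2)/(-k^2 + 7*k + 8)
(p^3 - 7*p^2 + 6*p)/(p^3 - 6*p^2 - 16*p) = (-p^2 + 7*p - 6)/(-p^2 + 6*p + 16)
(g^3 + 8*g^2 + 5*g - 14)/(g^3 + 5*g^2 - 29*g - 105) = (g^2 + g - 2)/(g^2 - 2*g - 15)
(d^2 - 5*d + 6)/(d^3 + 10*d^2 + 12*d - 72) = (d - 3)/(d^2 + 12*d + 36)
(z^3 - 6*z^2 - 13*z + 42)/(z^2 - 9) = (z^2 - 9*z + 14)/(z - 3)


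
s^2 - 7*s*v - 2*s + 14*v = (s - 2)*(s - 7*v)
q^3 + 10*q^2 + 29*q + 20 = (q + 1)*(q + 4)*(q + 5)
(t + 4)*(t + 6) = t^2 + 10*t + 24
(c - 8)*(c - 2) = c^2 - 10*c + 16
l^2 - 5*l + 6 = (l - 3)*(l - 2)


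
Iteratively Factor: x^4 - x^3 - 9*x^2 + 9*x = (x - 1)*(x^3 - 9*x) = (x - 1)*(x + 3)*(x^2 - 3*x) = (x - 3)*(x - 1)*(x + 3)*(x)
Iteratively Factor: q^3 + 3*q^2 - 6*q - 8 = (q + 4)*(q^2 - q - 2) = (q + 1)*(q + 4)*(q - 2)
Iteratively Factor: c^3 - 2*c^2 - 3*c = (c - 3)*(c^2 + c) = c*(c - 3)*(c + 1)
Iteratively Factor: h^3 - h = (h - 1)*(h^2 + h) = (h - 1)*(h + 1)*(h)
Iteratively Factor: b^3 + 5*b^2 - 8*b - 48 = (b + 4)*(b^2 + b - 12) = (b + 4)^2*(b - 3)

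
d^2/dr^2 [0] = 0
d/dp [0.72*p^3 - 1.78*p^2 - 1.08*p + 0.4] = 2.16*p^2 - 3.56*p - 1.08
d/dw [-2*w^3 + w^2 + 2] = 2*w*(1 - 3*w)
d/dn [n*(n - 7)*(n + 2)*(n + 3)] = 4*n^3 - 6*n^2 - 58*n - 42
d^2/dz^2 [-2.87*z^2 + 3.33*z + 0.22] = -5.74000000000000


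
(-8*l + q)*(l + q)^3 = -8*l^4 - 23*l^3*q - 21*l^2*q^2 - 5*l*q^3 + q^4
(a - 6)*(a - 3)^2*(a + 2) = a^4 - 10*a^3 + 21*a^2 + 36*a - 108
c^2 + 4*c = c*(c + 4)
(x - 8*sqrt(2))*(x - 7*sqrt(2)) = x^2 - 15*sqrt(2)*x + 112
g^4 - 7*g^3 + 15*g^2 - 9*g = g*(g - 3)^2*(g - 1)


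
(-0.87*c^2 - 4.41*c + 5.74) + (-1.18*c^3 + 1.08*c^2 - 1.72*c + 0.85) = -1.18*c^3 + 0.21*c^2 - 6.13*c + 6.59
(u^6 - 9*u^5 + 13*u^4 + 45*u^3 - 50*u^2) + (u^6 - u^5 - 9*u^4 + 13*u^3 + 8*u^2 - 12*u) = 2*u^6 - 10*u^5 + 4*u^4 + 58*u^3 - 42*u^2 - 12*u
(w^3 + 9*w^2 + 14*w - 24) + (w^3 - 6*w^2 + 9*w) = 2*w^3 + 3*w^2 + 23*w - 24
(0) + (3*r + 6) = 3*r + 6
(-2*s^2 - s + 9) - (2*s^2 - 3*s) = -4*s^2 + 2*s + 9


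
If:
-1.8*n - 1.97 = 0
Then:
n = -1.09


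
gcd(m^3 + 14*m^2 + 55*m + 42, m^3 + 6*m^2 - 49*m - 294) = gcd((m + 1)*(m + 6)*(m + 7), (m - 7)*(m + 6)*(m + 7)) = m^2 + 13*m + 42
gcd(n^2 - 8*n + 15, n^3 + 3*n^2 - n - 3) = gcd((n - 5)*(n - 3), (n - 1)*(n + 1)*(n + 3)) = 1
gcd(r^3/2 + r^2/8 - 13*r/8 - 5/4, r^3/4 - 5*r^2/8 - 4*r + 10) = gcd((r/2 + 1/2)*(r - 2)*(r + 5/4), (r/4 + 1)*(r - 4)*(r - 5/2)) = 1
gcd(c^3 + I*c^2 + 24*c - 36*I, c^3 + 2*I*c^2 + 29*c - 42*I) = c^2 - 5*I*c - 6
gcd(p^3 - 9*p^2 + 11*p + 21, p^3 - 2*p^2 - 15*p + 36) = p - 3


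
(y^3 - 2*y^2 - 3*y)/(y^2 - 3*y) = y + 1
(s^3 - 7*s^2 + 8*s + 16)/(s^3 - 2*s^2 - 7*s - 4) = (s - 4)/(s + 1)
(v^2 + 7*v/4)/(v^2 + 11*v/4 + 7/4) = v/(v + 1)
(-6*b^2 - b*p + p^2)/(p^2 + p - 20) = (-6*b^2 - b*p + p^2)/(p^2 + p - 20)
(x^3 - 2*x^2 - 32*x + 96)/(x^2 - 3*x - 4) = (x^2 + 2*x - 24)/(x + 1)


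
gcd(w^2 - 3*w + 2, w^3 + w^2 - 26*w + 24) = w - 1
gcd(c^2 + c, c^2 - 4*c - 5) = c + 1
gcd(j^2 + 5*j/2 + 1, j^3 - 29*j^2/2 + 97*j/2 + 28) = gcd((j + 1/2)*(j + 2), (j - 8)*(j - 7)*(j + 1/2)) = j + 1/2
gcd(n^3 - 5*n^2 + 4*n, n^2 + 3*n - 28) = n - 4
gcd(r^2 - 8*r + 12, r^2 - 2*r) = r - 2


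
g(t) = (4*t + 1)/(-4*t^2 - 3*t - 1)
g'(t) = (4*t + 1)*(8*t + 3)/(-4*t^2 - 3*t - 1)^2 + 4/(-4*t^2 - 3*t - 1)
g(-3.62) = 0.32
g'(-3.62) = 0.10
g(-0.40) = 1.36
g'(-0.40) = -8.47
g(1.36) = -0.52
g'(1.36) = 0.25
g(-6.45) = 0.17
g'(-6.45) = 0.03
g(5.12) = -0.18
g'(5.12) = 0.03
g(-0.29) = 0.34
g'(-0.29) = -9.08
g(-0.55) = 2.14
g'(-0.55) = -1.79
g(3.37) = -0.26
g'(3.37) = 0.06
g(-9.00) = 0.12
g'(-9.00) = 0.01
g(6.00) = -0.15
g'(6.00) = 0.02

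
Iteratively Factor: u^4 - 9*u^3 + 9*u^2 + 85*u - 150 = (u - 2)*(u^3 - 7*u^2 - 5*u + 75) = (u - 5)*(u - 2)*(u^2 - 2*u - 15) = (u - 5)^2*(u - 2)*(u + 3)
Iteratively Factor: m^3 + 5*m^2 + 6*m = (m)*(m^2 + 5*m + 6) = m*(m + 3)*(m + 2)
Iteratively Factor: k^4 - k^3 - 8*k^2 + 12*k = (k + 3)*(k^3 - 4*k^2 + 4*k) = k*(k + 3)*(k^2 - 4*k + 4) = k*(k - 2)*(k + 3)*(k - 2)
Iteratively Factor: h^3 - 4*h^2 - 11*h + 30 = (h + 3)*(h^2 - 7*h + 10) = (h - 5)*(h + 3)*(h - 2)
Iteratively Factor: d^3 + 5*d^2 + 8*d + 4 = (d + 1)*(d^2 + 4*d + 4) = (d + 1)*(d + 2)*(d + 2)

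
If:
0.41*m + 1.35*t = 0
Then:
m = -3.29268292682927*t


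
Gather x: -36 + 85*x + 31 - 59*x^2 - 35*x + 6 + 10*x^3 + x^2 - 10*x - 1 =10*x^3 - 58*x^2 + 40*x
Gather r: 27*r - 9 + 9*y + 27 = 27*r + 9*y + 18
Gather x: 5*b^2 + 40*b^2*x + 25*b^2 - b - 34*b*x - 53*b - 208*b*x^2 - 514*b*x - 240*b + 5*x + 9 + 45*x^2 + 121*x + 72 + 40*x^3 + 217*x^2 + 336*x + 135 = 30*b^2 - 294*b + 40*x^3 + x^2*(262 - 208*b) + x*(40*b^2 - 548*b + 462) + 216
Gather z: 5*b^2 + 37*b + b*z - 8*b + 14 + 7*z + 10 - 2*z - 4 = 5*b^2 + 29*b + z*(b + 5) + 20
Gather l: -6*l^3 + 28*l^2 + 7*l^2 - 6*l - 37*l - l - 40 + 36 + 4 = -6*l^3 + 35*l^2 - 44*l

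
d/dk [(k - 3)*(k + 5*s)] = 2*k + 5*s - 3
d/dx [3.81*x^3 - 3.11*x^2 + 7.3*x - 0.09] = 11.43*x^2 - 6.22*x + 7.3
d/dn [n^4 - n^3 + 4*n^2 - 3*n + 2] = 4*n^3 - 3*n^2 + 8*n - 3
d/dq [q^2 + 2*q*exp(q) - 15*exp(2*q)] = 2*q*exp(q) + 2*q - 30*exp(2*q) + 2*exp(q)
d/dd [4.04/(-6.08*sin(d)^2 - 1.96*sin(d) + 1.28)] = (49.1264*sin(d) + 7.9184)*cos(d)/(6.08*sin(d)^2 + 1.96*sin(d) - 1.28)^2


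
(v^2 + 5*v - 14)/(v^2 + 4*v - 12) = (v + 7)/(v + 6)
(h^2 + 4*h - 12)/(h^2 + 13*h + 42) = (h - 2)/(h + 7)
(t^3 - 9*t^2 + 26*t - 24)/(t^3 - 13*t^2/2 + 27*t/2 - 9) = 2*(t - 4)/(2*t - 3)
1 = 1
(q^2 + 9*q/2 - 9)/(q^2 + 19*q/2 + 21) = (2*q - 3)/(2*q + 7)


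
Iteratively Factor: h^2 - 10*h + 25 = (h - 5)*(h - 5)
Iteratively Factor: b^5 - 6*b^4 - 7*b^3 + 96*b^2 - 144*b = (b + 4)*(b^4 - 10*b^3 + 33*b^2 - 36*b) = b*(b + 4)*(b^3 - 10*b^2 + 33*b - 36) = b*(b - 3)*(b + 4)*(b^2 - 7*b + 12) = b*(b - 4)*(b - 3)*(b + 4)*(b - 3)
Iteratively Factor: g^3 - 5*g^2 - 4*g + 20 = (g - 2)*(g^2 - 3*g - 10) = (g - 2)*(g + 2)*(g - 5)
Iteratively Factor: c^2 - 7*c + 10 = (c - 2)*(c - 5)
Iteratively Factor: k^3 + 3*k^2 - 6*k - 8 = (k + 4)*(k^2 - k - 2) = (k - 2)*(k + 4)*(k + 1)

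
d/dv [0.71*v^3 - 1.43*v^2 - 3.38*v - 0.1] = 2.13*v^2 - 2.86*v - 3.38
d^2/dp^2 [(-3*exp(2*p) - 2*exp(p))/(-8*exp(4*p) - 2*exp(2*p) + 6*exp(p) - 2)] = (48*exp(7*p) + 120*exp(6*p) + 96*exp(5*p) + 187*exp(4*p) + 145*exp(3*p) + 57*exp(2*p) + 26*exp(p) + 2)*exp(p)/(2*(16*exp(10*p) + 16*exp(9*p) + 24*exp(8*p) - 16*exp(7*p) - 7*exp(6*p) - 21*exp(5*p) + 14*exp(4*p) - exp(3*p) + 6*exp(2*p) - 5*exp(p) + 1))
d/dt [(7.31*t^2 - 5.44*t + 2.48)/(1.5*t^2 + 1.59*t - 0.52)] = (19.7829*t^2 - 15.0424*t - 1.1144)/(2.25*t^4 + 4.77*t^3 + 0.9681*t^2 - 1.6536*t + 0.2704)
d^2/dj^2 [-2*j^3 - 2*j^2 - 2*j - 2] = -12*j - 4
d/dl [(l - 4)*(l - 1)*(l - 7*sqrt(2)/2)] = 3*l^2 - 10*l - 7*sqrt(2)*l + 4 + 35*sqrt(2)/2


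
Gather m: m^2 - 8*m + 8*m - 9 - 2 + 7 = m^2 - 4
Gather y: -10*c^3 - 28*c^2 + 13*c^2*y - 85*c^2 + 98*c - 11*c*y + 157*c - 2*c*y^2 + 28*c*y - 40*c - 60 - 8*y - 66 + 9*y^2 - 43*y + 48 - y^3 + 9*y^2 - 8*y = -10*c^3 - 113*c^2 + 215*c - y^3 + y^2*(18 - 2*c) + y*(13*c^2 + 17*c - 59) - 78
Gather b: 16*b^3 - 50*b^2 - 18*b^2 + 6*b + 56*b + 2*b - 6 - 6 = 16*b^3 - 68*b^2 + 64*b - 12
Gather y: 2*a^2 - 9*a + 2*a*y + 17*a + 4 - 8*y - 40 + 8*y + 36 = 2*a^2 + 2*a*y + 8*a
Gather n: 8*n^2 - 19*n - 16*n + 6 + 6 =8*n^2 - 35*n + 12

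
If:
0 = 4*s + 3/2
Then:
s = -3/8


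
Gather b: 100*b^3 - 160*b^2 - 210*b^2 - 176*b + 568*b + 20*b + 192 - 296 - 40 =100*b^3 - 370*b^2 + 412*b - 144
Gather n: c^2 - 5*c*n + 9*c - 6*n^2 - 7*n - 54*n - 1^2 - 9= c^2 + 9*c - 6*n^2 + n*(-5*c - 61) - 10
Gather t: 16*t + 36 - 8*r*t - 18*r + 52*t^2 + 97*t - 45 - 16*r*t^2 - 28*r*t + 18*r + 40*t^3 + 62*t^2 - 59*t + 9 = 40*t^3 + t^2*(114 - 16*r) + t*(54 - 36*r)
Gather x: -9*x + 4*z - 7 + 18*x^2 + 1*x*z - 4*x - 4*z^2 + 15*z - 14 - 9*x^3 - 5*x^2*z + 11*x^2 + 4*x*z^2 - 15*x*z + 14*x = -9*x^3 + x^2*(29 - 5*z) + x*(4*z^2 - 14*z + 1) - 4*z^2 + 19*z - 21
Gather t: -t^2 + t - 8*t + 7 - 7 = -t^2 - 7*t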